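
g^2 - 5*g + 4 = (g - 4)*(g - 1)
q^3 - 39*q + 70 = (q - 5)*(q - 2)*(q + 7)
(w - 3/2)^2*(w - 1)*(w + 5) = w^4 + w^3 - 59*w^2/4 + 24*w - 45/4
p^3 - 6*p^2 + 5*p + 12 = (p - 4)*(p - 3)*(p + 1)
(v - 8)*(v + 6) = v^2 - 2*v - 48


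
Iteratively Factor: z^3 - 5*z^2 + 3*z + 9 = (z - 3)*(z^2 - 2*z - 3) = (z - 3)^2*(z + 1)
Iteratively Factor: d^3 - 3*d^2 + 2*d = (d - 2)*(d^2 - d) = (d - 2)*(d - 1)*(d)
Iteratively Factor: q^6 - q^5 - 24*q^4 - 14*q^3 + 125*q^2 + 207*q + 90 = (q + 3)*(q^5 - 4*q^4 - 12*q^3 + 22*q^2 + 59*q + 30) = (q - 3)*(q + 3)*(q^4 - q^3 - 15*q^2 - 23*q - 10) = (q - 5)*(q - 3)*(q + 3)*(q^3 + 4*q^2 + 5*q + 2) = (q - 5)*(q - 3)*(q + 1)*(q + 3)*(q^2 + 3*q + 2) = (q - 5)*(q - 3)*(q + 1)^2*(q + 3)*(q + 2)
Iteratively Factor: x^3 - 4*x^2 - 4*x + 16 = (x + 2)*(x^2 - 6*x + 8) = (x - 2)*(x + 2)*(x - 4)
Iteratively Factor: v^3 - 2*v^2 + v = (v - 1)*(v^2 - v) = v*(v - 1)*(v - 1)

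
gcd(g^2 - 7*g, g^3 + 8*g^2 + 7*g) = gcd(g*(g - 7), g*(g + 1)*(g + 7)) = g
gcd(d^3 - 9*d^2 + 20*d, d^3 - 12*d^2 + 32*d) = d^2 - 4*d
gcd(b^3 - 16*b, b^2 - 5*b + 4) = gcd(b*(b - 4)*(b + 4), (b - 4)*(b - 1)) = b - 4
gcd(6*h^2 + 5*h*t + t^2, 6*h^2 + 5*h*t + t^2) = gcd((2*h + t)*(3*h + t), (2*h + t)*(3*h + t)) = 6*h^2 + 5*h*t + t^2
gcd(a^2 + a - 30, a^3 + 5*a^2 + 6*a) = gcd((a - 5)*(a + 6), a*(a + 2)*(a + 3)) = 1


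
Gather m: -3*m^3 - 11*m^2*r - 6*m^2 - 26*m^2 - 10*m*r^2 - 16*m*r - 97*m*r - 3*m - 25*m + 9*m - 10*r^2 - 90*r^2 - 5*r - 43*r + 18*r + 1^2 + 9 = -3*m^3 + m^2*(-11*r - 32) + m*(-10*r^2 - 113*r - 19) - 100*r^2 - 30*r + 10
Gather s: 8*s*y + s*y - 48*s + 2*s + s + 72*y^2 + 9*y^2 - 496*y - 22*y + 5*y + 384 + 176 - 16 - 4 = s*(9*y - 45) + 81*y^2 - 513*y + 540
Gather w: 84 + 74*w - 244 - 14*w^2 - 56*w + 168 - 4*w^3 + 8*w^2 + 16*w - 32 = -4*w^3 - 6*w^2 + 34*w - 24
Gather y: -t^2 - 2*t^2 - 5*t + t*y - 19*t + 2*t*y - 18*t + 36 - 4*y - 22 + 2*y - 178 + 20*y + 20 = -3*t^2 - 42*t + y*(3*t + 18) - 144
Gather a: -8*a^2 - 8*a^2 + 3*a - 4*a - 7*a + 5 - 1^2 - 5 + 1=-16*a^2 - 8*a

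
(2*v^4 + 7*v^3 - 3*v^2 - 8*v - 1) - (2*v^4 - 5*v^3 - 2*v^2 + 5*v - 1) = 12*v^3 - v^2 - 13*v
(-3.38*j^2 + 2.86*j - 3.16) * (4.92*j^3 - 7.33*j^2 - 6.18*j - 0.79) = -16.6296*j^5 + 38.8466*j^4 - 15.6226*j^3 + 8.1582*j^2 + 17.2694*j + 2.4964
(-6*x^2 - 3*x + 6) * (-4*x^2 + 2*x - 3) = 24*x^4 - 12*x^2 + 21*x - 18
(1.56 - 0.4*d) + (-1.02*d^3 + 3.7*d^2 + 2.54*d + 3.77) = -1.02*d^3 + 3.7*d^2 + 2.14*d + 5.33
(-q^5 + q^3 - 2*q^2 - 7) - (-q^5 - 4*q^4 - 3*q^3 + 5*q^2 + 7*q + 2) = 4*q^4 + 4*q^3 - 7*q^2 - 7*q - 9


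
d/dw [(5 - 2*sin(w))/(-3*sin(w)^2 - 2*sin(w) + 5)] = 6*(5 - sin(w))*sin(w)*cos(w)/((sin(w) - 1)^2*(3*sin(w) + 5)^2)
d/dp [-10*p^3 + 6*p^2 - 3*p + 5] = -30*p^2 + 12*p - 3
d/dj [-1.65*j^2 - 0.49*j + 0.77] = -3.3*j - 0.49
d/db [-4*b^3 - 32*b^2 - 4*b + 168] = -12*b^2 - 64*b - 4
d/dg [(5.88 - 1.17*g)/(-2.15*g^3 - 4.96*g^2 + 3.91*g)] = (-5.031*g^3 + 32.1228*g^2 + 58.3296*g - 22.9908)/(g^2*(4.6225*g^4 + 21.328*g^3 + 7.7886*g^2 - 38.7872*g + 15.2881))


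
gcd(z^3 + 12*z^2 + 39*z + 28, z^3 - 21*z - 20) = z^2 + 5*z + 4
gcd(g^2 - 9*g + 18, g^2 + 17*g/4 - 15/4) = 1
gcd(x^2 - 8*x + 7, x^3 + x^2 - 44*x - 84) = x - 7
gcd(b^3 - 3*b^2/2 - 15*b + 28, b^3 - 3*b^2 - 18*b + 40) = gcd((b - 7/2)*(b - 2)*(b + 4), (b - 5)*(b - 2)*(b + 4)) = b^2 + 2*b - 8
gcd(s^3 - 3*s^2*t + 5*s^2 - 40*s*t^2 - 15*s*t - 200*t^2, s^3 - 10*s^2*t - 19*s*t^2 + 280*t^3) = s^2 - 3*s*t - 40*t^2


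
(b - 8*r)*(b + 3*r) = b^2 - 5*b*r - 24*r^2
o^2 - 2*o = o*(o - 2)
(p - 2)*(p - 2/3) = p^2 - 8*p/3 + 4/3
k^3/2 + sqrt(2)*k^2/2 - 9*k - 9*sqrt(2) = (k/2 + sqrt(2)/2)*(k - 3*sqrt(2))*(k + 3*sqrt(2))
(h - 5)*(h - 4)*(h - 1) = h^3 - 10*h^2 + 29*h - 20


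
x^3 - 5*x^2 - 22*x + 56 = (x - 7)*(x - 2)*(x + 4)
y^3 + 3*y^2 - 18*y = y*(y - 3)*(y + 6)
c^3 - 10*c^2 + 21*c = c*(c - 7)*(c - 3)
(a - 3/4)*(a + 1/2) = a^2 - a/4 - 3/8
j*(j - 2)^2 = j^3 - 4*j^2 + 4*j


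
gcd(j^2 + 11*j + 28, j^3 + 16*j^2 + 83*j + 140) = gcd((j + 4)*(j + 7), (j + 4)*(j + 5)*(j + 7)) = j^2 + 11*j + 28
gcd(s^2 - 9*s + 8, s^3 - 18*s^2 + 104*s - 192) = s - 8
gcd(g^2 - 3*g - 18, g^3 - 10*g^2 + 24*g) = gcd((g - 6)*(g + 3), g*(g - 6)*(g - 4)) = g - 6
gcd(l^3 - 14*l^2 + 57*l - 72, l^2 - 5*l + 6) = l - 3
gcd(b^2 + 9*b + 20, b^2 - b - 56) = 1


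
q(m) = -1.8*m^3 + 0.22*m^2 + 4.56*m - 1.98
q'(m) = -5.4*m^2 + 0.44*m + 4.56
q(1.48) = -0.58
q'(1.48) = -6.62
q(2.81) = -27.37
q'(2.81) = -36.84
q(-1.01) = -4.51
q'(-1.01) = -1.39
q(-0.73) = -4.49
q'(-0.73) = 1.36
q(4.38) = -129.04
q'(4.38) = -97.11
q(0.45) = -0.05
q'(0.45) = 3.66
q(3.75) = -76.71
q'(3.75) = -69.73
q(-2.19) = 7.99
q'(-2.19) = -22.30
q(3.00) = -34.92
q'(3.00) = -42.72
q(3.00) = -34.92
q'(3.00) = -42.72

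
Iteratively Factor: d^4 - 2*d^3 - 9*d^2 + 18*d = (d)*(d^3 - 2*d^2 - 9*d + 18) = d*(d - 2)*(d^2 - 9) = d*(d - 2)*(d + 3)*(d - 3)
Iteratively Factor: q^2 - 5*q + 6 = (q - 3)*(q - 2)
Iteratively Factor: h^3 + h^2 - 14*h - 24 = (h - 4)*(h^2 + 5*h + 6) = (h - 4)*(h + 2)*(h + 3)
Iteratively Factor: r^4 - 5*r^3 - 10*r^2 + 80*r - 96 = (r - 2)*(r^3 - 3*r^2 - 16*r + 48) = (r - 3)*(r - 2)*(r^2 - 16) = (r - 3)*(r - 2)*(r + 4)*(r - 4)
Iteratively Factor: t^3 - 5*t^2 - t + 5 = (t - 1)*(t^2 - 4*t - 5) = (t - 1)*(t + 1)*(t - 5)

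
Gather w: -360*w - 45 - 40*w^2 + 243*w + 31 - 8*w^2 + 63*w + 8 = -48*w^2 - 54*w - 6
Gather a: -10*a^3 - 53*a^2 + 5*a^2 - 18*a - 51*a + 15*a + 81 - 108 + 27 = -10*a^3 - 48*a^2 - 54*a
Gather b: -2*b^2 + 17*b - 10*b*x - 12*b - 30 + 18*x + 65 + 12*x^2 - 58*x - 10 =-2*b^2 + b*(5 - 10*x) + 12*x^2 - 40*x + 25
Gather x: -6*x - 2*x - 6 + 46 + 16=56 - 8*x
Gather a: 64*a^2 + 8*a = 64*a^2 + 8*a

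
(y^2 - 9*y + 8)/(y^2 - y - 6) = (-y^2 + 9*y - 8)/(-y^2 + y + 6)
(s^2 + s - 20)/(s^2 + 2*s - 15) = (s - 4)/(s - 3)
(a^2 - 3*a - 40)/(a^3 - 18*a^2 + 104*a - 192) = (a + 5)/(a^2 - 10*a + 24)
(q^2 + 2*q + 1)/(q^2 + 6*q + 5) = (q + 1)/(q + 5)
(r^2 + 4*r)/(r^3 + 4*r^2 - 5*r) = (r + 4)/(r^2 + 4*r - 5)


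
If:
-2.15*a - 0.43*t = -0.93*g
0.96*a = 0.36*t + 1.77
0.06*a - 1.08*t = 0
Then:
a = 1.88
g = 4.40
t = 0.10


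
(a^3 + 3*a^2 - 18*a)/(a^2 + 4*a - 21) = a*(a + 6)/(a + 7)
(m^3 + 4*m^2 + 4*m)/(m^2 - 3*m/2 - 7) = 2*m*(m + 2)/(2*m - 7)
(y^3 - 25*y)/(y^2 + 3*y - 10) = y*(y - 5)/(y - 2)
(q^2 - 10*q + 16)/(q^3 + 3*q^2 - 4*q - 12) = (q - 8)/(q^2 + 5*q + 6)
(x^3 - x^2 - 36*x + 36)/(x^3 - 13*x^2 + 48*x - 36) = (x + 6)/(x - 6)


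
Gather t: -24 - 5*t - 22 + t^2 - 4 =t^2 - 5*t - 50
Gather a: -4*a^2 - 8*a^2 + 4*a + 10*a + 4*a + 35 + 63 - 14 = -12*a^2 + 18*a + 84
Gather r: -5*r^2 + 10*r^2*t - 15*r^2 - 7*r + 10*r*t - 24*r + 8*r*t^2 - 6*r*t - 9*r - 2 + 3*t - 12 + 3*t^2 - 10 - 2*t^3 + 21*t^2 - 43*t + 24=r^2*(10*t - 20) + r*(8*t^2 + 4*t - 40) - 2*t^3 + 24*t^2 - 40*t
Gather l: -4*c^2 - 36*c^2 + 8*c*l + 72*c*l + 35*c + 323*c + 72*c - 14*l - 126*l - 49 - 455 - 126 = -40*c^2 + 430*c + l*(80*c - 140) - 630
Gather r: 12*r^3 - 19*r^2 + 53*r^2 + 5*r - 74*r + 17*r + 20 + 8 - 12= 12*r^3 + 34*r^2 - 52*r + 16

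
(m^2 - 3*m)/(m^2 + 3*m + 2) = m*(m - 3)/(m^2 + 3*m + 2)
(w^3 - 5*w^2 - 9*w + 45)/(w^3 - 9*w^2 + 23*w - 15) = (w + 3)/(w - 1)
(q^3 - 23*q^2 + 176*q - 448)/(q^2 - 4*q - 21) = (q^2 - 16*q + 64)/(q + 3)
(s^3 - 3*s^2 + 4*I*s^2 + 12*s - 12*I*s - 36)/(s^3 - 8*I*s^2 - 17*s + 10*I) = (s^2 + s*(-3 + 6*I) - 18*I)/(s^2 - 6*I*s - 5)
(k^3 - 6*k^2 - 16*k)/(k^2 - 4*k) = (k^2 - 6*k - 16)/(k - 4)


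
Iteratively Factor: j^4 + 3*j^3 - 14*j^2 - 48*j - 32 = (j + 2)*(j^3 + j^2 - 16*j - 16) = (j + 2)*(j + 4)*(j^2 - 3*j - 4) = (j - 4)*(j + 2)*(j + 4)*(j + 1)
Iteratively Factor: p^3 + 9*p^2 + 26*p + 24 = (p + 3)*(p^2 + 6*p + 8) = (p + 2)*(p + 3)*(p + 4)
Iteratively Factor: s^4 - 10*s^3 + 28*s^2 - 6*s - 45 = (s - 3)*(s^3 - 7*s^2 + 7*s + 15) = (s - 5)*(s - 3)*(s^2 - 2*s - 3) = (s - 5)*(s - 3)*(s + 1)*(s - 3)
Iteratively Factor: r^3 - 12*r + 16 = (r + 4)*(r^2 - 4*r + 4) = (r - 2)*(r + 4)*(r - 2)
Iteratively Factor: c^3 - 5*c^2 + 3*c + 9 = (c - 3)*(c^2 - 2*c - 3) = (c - 3)*(c + 1)*(c - 3)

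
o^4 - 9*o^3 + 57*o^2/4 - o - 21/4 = (o - 7)*(o - 3/2)*(o - 1)*(o + 1/2)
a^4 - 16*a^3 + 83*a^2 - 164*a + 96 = (a - 8)*(a - 4)*(a - 3)*(a - 1)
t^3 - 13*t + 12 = (t - 3)*(t - 1)*(t + 4)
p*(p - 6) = p^2 - 6*p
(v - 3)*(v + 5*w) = v^2 + 5*v*w - 3*v - 15*w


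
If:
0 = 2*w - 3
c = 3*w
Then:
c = 9/2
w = 3/2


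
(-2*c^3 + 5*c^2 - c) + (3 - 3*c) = -2*c^3 + 5*c^2 - 4*c + 3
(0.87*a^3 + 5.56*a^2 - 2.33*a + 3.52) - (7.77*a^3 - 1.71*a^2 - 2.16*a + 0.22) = -6.9*a^3 + 7.27*a^2 - 0.17*a + 3.3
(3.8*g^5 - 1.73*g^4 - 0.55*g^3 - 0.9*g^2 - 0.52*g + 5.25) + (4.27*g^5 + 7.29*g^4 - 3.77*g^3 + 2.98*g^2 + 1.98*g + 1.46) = 8.07*g^5 + 5.56*g^4 - 4.32*g^3 + 2.08*g^2 + 1.46*g + 6.71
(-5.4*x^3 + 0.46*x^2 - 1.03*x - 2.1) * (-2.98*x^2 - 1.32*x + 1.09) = 16.092*x^5 + 5.7572*x^4 - 3.4238*x^3 + 8.119*x^2 + 1.6493*x - 2.289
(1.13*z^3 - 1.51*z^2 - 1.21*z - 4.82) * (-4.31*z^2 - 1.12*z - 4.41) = -4.8703*z^5 + 5.2425*z^4 + 1.923*z^3 + 28.7885*z^2 + 10.7345*z + 21.2562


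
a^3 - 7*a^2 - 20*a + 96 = (a - 8)*(a - 3)*(a + 4)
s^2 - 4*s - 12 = (s - 6)*(s + 2)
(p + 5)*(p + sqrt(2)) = p^2 + sqrt(2)*p + 5*p + 5*sqrt(2)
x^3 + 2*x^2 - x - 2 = (x - 1)*(x + 1)*(x + 2)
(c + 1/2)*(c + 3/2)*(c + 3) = c^3 + 5*c^2 + 27*c/4 + 9/4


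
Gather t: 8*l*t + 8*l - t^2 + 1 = 8*l*t + 8*l - t^2 + 1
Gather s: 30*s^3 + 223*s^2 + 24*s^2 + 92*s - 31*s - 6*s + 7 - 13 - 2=30*s^3 + 247*s^2 + 55*s - 8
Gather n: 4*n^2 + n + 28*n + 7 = 4*n^2 + 29*n + 7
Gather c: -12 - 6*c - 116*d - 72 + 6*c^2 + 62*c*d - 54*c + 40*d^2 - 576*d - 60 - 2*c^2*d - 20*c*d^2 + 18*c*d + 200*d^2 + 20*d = c^2*(6 - 2*d) + c*(-20*d^2 + 80*d - 60) + 240*d^2 - 672*d - 144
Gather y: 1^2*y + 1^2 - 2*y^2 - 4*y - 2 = -2*y^2 - 3*y - 1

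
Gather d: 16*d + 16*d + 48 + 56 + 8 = 32*d + 112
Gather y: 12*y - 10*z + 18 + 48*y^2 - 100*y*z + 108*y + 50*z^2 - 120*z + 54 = 48*y^2 + y*(120 - 100*z) + 50*z^2 - 130*z + 72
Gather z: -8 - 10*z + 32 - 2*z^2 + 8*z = -2*z^2 - 2*z + 24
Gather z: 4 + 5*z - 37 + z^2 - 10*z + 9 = z^2 - 5*z - 24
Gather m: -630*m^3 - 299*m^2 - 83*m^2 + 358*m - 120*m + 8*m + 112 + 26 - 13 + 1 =-630*m^3 - 382*m^2 + 246*m + 126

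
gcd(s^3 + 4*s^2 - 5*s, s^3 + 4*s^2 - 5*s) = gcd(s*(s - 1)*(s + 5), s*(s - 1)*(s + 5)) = s^3 + 4*s^2 - 5*s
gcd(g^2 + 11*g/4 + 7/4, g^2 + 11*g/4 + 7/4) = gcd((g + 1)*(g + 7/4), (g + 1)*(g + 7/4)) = g^2 + 11*g/4 + 7/4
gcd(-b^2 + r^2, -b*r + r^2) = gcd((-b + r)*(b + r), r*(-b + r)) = -b + r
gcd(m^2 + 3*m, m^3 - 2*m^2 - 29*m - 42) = m + 3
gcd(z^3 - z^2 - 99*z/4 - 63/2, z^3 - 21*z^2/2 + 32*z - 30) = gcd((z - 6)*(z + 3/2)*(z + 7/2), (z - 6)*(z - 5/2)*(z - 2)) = z - 6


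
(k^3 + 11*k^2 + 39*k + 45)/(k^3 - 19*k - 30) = (k^2 + 8*k + 15)/(k^2 - 3*k - 10)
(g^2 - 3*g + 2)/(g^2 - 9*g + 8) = (g - 2)/(g - 8)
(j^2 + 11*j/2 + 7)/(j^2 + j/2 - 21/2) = (j + 2)/(j - 3)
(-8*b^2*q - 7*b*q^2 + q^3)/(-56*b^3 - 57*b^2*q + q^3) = q/(7*b + q)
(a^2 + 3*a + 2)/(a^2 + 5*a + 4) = (a + 2)/(a + 4)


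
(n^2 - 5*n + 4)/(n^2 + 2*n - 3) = (n - 4)/(n + 3)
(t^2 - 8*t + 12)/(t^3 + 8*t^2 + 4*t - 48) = (t - 6)/(t^2 + 10*t + 24)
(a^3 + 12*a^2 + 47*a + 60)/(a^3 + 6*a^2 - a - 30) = (a + 4)/(a - 2)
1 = 1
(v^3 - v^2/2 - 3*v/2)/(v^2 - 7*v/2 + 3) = v*(v + 1)/(v - 2)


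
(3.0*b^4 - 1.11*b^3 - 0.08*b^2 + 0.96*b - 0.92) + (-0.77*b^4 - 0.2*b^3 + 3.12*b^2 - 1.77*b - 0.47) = 2.23*b^4 - 1.31*b^3 + 3.04*b^2 - 0.81*b - 1.39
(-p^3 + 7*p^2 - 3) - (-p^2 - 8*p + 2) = -p^3 + 8*p^2 + 8*p - 5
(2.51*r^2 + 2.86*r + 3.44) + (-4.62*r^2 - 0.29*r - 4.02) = -2.11*r^2 + 2.57*r - 0.58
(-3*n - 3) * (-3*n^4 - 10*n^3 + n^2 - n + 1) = 9*n^5 + 39*n^4 + 27*n^3 - 3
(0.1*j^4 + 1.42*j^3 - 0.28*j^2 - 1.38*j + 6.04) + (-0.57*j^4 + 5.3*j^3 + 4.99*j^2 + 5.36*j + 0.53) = -0.47*j^4 + 6.72*j^3 + 4.71*j^2 + 3.98*j + 6.57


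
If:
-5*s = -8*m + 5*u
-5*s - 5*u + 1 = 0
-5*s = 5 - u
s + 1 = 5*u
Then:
No Solution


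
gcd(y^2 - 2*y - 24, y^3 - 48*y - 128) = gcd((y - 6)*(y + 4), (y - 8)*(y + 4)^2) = y + 4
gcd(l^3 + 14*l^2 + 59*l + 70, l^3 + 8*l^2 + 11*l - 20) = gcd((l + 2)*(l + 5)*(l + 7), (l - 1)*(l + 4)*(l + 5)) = l + 5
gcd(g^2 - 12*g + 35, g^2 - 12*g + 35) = g^2 - 12*g + 35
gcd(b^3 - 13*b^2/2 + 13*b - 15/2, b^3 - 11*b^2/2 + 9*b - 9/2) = b^2 - 4*b + 3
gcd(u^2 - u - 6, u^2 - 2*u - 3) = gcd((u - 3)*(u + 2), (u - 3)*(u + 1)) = u - 3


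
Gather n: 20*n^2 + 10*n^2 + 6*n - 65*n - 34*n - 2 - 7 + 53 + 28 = 30*n^2 - 93*n + 72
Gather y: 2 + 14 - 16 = 0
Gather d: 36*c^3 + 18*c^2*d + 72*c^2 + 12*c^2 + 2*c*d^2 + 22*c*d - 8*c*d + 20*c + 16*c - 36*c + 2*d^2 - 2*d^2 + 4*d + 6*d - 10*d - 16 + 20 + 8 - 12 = 36*c^3 + 84*c^2 + 2*c*d^2 + d*(18*c^2 + 14*c)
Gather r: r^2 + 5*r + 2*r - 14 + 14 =r^2 + 7*r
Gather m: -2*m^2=-2*m^2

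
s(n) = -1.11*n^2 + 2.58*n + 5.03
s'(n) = 2.58 - 2.22*n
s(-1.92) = -4.02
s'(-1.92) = 6.84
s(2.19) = 5.36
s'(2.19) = -2.28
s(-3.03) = -12.98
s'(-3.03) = 9.31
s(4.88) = -8.81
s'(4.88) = -8.25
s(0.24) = 5.59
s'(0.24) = 2.05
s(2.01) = 5.73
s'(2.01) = -1.88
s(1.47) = 6.42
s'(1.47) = -0.68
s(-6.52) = -58.98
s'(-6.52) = 17.05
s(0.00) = 5.03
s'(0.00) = 2.58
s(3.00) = 2.78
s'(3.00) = -4.08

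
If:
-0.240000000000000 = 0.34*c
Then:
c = -0.71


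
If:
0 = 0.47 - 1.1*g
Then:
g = 0.43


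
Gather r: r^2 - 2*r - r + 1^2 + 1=r^2 - 3*r + 2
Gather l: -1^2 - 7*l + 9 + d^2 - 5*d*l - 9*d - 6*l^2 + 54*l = d^2 - 9*d - 6*l^2 + l*(47 - 5*d) + 8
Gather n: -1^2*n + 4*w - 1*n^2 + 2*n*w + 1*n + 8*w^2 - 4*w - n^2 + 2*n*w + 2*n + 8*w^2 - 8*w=-2*n^2 + n*(4*w + 2) + 16*w^2 - 8*w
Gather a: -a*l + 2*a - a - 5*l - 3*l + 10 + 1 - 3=a*(1 - l) - 8*l + 8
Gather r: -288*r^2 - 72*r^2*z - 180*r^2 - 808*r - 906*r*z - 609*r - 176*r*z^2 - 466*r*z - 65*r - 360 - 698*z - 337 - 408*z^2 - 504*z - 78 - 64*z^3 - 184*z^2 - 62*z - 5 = r^2*(-72*z - 468) + r*(-176*z^2 - 1372*z - 1482) - 64*z^3 - 592*z^2 - 1264*z - 780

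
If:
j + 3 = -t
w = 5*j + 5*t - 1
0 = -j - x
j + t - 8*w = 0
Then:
No Solution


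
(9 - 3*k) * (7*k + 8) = -21*k^2 + 39*k + 72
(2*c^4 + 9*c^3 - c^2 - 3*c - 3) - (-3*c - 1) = 2*c^4 + 9*c^3 - c^2 - 2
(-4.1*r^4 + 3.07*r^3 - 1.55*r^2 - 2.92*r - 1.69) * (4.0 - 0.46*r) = 1.886*r^5 - 17.8122*r^4 + 12.993*r^3 - 4.8568*r^2 - 10.9026*r - 6.76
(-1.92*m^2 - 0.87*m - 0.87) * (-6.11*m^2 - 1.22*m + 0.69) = 11.7312*m^4 + 7.6581*m^3 + 5.0523*m^2 + 0.4611*m - 0.6003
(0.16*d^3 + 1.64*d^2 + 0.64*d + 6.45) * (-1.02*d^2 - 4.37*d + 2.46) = -0.1632*d^5 - 2.372*d^4 - 7.426*d^3 - 5.3414*d^2 - 26.6121*d + 15.867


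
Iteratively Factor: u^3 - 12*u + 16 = (u - 2)*(u^2 + 2*u - 8) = (u - 2)^2*(u + 4)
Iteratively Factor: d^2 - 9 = (d + 3)*(d - 3)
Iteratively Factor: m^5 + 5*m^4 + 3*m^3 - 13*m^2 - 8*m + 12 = (m + 2)*(m^4 + 3*m^3 - 3*m^2 - 7*m + 6) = (m + 2)^2*(m^3 + m^2 - 5*m + 3) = (m - 1)*(m + 2)^2*(m^2 + 2*m - 3) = (m - 1)*(m + 2)^2*(m + 3)*(m - 1)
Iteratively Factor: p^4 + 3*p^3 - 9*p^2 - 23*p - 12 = (p + 1)*(p^3 + 2*p^2 - 11*p - 12) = (p - 3)*(p + 1)*(p^2 + 5*p + 4) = (p - 3)*(p + 1)^2*(p + 4)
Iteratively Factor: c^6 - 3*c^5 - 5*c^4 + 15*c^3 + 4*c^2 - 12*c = (c + 1)*(c^5 - 4*c^4 - c^3 + 16*c^2 - 12*c) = (c - 1)*(c + 1)*(c^4 - 3*c^3 - 4*c^2 + 12*c) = (c - 3)*(c - 1)*(c + 1)*(c^3 - 4*c) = (c - 3)*(c - 2)*(c - 1)*(c + 1)*(c^2 + 2*c) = (c - 3)*(c - 2)*(c - 1)*(c + 1)*(c + 2)*(c)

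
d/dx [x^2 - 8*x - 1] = 2*x - 8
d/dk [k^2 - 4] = 2*k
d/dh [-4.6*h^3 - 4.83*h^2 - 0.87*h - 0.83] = -13.8*h^2 - 9.66*h - 0.87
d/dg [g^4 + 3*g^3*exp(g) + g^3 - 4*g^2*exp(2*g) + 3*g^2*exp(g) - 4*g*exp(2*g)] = 3*g^3*exp(g) + 4*g^3 - 8*g^2*exp(2*g) + 12*g^2*exp(g) + 3*g^2 - 16*g*exp(2*g) + 6*g*exp(g) - 4*exp(2*g)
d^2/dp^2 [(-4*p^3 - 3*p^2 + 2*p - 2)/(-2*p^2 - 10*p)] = (83*p^3 + 6*p^2 + 30*p + 50)/(p^3*(p^3 + 15*p^2 + 75*p + 125))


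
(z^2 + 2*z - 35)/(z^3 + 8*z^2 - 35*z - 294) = (z - 5)/(z^2 + z - 42)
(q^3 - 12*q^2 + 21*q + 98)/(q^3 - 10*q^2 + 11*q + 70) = (q - 7)/(q - 5)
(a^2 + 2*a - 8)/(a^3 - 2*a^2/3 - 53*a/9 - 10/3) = 9*(-a^2 - 2*a + 8)/(-9*a^3 + 6*a^2 + 53*a + 30)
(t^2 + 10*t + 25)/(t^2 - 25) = (t + 5)/(t - 5)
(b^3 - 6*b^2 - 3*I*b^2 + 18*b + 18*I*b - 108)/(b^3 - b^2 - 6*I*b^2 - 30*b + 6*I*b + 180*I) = (b + 3*I)/(b + 5)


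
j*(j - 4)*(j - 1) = j^3 - 5*j^2 + 4*j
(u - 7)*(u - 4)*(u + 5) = u^3 - 6*u^2 - 27*u + 140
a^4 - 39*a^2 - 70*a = a*(a - 7)*(a + 2)*(a + 5)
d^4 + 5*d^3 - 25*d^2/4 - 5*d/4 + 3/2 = (d - 1)*(d - 1/2)*(d + 1/2)*(d + 6)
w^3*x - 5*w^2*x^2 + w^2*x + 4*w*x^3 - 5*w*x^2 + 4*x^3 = (w - 4*x)*(w - x)*(w*x + x)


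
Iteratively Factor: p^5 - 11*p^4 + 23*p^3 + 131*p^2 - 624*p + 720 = (p - 3)*(p^4 - 8*p^3 - p^2 + 128*p - 240) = (p - 4)*(p - 3)*(p^3 - 4*p^2 - 17*p + 60) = (p - 4)*(p - 3)*(p + 4)*(p^2 - 8*p + 15) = (p - 4)*(p - 3)^2*(p + 4)*(p - 5)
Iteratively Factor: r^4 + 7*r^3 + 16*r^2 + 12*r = (r)*(r^3 + 7*r^2 + 16*r + 12) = r*(r + 3)*(r^2 + 4*r + 4) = r*(r + 2)*(r + 3)*(r + 2)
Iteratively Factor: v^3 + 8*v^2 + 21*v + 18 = (v + 2)*(v^2 + 6*v + 9) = (v + 2)*(v + 3)*(v + 3)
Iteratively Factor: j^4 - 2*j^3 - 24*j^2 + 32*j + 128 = (j + 2)*(j^3 - 4*j^2 - 16*j + 64) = (j - 4)*(j + 2)*(j^2 - 16) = (j - 4)*(j + 2)*(j + 4)*(j - 4)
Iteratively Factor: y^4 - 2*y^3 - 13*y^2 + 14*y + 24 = (y + 3)*(y^3 - 5*y^2 + 2*y + 8) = (y + 1)*(y + 3)*(y^2 - 6*y + 8) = (y - 4)*(y + 1)*(y + 3)*(y - 2)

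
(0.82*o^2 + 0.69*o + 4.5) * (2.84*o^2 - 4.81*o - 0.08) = 2.3288*o^4 - 1.9846*o^3 + 9.3955*o^2 - 21.7002*o - 0.36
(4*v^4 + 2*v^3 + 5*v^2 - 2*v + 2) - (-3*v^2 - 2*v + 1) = 4*v^4 + 2*v^3 + 8*v^2 + 1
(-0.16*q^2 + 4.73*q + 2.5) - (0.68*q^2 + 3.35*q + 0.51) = -0.84*q^2 + 1.38*q + 1.99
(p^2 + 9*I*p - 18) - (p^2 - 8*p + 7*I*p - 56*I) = 8*p + 2*I*p - 18 + 56*I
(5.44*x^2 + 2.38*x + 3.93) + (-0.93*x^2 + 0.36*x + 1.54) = 4.51*x^2 + 2.74*x + 5.47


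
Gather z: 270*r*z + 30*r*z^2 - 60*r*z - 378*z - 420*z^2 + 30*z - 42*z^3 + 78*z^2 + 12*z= -42*z^3 + z^2*(30*r - 342) + z*(210*r - 336)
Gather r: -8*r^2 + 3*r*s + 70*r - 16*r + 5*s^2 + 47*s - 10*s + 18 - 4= -8*r^2 + r*(3*s + 54) + 5*s^2 + 37*s + 14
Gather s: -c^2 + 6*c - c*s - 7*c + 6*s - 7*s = -c^2 - c + s*(-c - 1)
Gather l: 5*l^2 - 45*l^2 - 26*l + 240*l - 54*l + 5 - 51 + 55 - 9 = -40*l^2 + 160*l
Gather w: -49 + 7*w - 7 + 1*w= 8*w - 56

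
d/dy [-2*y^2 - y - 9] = -4*y - 1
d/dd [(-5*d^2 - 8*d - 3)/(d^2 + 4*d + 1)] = 4*(-3*d^2 - d + 1)/(d^4 + 8*d^3 + 18*d^2 + 8*d + 1)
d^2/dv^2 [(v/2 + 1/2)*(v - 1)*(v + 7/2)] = 3*v + 7/2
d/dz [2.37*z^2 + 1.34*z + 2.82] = 4.74*z + 1.34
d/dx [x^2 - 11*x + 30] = 2*x - 11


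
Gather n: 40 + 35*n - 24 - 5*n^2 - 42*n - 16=-5*n^2 - 7*n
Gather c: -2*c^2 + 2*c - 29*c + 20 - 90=-2*c^2 - 27*c - 70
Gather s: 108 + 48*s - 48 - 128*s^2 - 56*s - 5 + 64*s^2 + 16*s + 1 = -64*s^2 + 8*s + 56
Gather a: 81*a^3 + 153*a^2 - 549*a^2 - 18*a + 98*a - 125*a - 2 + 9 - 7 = 81*a^3 - 396*a^2 - 45*a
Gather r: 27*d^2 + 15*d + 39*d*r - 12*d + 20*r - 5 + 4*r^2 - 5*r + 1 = 27*d^2 + 3*d + 4*r^2 + r*(39*d + 15) - 4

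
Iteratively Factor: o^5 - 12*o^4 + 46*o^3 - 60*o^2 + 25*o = (o - 5)*(o^4 - 7*o^3 + 11*o^2 - 5*o) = (o - 5)*(o - 1)*(o^3 - 6*o^2 + 5*o) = (o - 5)*(o - 1)^2*(o^2 - 5*o) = (o - 5)^2*(o - 1)^2*(o)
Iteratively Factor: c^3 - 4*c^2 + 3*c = (c - 3)*(c^2 - c) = c*(c - 3)*(c - 1)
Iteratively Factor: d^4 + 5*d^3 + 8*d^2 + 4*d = (d)*(d^3 + 5*d^2 + 8*d + 4) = d*(d + 1)*(d^2 + 4*d + 4) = d*(d + 1)*(d + 2)*(d + 2)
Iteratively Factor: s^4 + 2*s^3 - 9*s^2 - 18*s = (s)*(s^3 + 2*s^2 - 9*s - 18) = s*(s - 3)*(s^2 + 5*s + 6) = s*(s - 3)*(s + 2)*(s + 3)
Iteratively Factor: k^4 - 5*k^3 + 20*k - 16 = (k - 4)*(k^3 - k^2 - 4*k + 4) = (k - 4)*(k - 2)*(k^2 + k - 2) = (k - 4)*(k - 2)*(k - 1)*(k + 2)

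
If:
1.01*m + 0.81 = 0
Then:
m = -0.80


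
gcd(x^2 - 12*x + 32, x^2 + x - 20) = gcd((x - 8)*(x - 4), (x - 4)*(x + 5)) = x - 4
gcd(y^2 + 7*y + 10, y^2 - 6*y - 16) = y + 2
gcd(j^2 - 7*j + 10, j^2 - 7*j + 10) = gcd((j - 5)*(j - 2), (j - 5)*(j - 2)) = j^2 - 7*j + 10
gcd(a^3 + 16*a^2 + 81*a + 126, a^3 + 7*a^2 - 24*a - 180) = a + 6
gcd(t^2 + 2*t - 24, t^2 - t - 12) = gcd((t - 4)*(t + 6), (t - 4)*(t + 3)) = t - 4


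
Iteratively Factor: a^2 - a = (a - 1)*(a)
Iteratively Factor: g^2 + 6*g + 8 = (g + 4)*(g + 2)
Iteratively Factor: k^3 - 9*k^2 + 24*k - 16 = (k - 4)*(k^2 - 5*k + 4) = (k - 4)*(k - 1)*(k - 4)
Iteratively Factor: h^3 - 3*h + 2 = (h + 2)*(h^2 - 2*h + 1) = (h - 1)*(h + 2)*(h - 1)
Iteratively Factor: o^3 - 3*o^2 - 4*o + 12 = (o - 3)*(o^2 - 4) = (o - 3)*(o - 2)*(o + 2)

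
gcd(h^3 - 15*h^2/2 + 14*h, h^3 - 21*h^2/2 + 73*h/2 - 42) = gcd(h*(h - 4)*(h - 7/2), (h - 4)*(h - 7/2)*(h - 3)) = h^2 - 15*h/2 + 14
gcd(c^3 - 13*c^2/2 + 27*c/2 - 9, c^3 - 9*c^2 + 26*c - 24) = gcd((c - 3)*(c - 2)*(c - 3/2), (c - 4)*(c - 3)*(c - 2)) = c^2 - 5*c + 6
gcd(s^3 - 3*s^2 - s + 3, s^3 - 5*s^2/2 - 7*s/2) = s + 1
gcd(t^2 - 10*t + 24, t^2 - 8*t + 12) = t - 6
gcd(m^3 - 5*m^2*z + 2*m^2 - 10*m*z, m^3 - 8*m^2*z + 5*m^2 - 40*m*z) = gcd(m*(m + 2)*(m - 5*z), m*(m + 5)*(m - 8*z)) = m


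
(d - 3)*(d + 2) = d^2 - d - 6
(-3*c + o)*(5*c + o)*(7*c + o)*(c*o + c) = -105*c^4*o - 105*c^4 - c^3*o^2 - c^3*o + 9*c^2*o^3 + 9*c^2*o^2 + c*o^4 + c*o^3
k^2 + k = k*(k + 1)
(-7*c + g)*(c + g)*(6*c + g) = -42*c^3 - 43*c^2*g + g^3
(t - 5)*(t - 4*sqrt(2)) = t^2 - 4*sqrt(2)*t - 5*t + 20*sqrt(2)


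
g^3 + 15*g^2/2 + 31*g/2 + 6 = (g + 1/2)*(g + 3)*(g + 4)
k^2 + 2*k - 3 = (k - 1)*(k + 3)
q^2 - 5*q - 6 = (q - 6)*(q + 1)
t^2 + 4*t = t*(t + 4)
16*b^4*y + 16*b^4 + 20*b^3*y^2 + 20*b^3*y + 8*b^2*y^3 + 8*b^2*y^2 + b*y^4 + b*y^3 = (2*b + y)^2*(4*b + y)*(b*y + b)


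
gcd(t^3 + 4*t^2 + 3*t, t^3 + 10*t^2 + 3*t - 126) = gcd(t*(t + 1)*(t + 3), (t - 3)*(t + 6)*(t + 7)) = 1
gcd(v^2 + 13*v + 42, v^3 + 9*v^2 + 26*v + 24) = 1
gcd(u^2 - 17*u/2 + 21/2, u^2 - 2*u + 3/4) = u - 3/2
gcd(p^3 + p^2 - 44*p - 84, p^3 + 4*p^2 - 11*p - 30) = p + 2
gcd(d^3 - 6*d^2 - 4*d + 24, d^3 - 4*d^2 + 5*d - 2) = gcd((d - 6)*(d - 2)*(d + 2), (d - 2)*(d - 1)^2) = d - 2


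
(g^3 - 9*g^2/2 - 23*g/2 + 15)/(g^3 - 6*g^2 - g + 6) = (g + 5/2)/(g + 1)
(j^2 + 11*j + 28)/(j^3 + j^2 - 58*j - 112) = (j + 4)/(j^2 - 6*j - 16)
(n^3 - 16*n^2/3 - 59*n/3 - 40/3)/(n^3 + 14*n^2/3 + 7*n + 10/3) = (n - 8)/(n + 2)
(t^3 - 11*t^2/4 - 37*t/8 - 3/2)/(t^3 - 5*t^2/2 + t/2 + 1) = (t^2 - 13*t/4 - 3)/(t^2 - 3*t + 2)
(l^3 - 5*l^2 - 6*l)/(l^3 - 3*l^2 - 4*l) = (l - 6)/(l - 4)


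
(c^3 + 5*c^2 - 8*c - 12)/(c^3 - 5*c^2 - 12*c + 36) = (c^2 + 7*c + 6)/(c^2 - 3*c - 18)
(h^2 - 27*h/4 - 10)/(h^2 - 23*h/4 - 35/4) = (h - 8)/(h - 7)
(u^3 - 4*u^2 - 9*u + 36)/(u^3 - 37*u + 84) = (u + 3)/(u + 7)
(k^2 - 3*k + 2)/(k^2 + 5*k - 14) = (k - 1)/(k + 7)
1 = 1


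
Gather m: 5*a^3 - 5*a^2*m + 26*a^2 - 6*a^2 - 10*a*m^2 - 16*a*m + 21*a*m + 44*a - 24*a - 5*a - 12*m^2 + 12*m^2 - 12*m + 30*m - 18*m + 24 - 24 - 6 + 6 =5*a^3 + 20*a^2 - 10*a*m^2 + 15*a + m*(-5*a^2 + 5*a)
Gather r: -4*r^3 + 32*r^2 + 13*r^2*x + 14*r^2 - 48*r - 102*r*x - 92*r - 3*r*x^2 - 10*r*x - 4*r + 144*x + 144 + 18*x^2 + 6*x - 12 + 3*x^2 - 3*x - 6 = -4*r^3 + r^2*(13*x + 46) + r*(-3*x^2 - 112*x - 144) + 21*x^2 + 147*x + 126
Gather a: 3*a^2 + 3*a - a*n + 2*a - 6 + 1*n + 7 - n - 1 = 3*a^2 + a*(5 - n)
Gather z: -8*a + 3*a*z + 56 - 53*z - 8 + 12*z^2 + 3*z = -8*a + 12*z^2 + z*(3*a - 50) + 48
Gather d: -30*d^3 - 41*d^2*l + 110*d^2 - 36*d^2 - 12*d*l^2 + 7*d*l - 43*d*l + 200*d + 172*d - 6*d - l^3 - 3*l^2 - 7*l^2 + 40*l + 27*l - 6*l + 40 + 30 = -30*d^3 + d^2*(74 - 41*l) + d*(-12*l^2 - 36*l + 366) - l^3 - 10*l^2 + 61*l + 70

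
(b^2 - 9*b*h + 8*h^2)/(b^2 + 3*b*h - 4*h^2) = (b - 8*h)/(b + 4*h)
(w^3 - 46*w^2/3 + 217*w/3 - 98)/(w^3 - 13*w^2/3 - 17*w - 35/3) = (3*w^2 - 25*w + 42)/(3*w^2 + 8*w + 5)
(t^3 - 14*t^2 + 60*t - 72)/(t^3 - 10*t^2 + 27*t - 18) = (t^2 - 8*t + 12)/(t^2 - 4*t + 3)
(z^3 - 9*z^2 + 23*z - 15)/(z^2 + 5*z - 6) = (z^2 - 8*z + 15)/(z + 6)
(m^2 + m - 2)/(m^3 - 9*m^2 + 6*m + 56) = (m - 1)/(m^2 - 11*m + 28)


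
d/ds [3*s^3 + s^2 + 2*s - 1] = 9*s^2 + 2*s + 2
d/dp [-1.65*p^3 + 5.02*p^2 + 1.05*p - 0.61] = -4.95*p^2 + 10.04*p + 1.05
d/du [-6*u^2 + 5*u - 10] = 5 - 12*u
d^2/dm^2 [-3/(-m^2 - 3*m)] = 6*(-m*(m + 3) + (2*m + 3)^2)/(m^3*(m + 3)^3)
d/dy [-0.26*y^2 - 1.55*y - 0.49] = -0.52*y - 1.55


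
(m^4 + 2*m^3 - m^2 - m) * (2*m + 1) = 2*m^5 + 5*m^4 - 3*m^2 - m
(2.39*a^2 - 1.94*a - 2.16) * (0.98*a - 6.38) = 2.3422*a^3 - 17.1494*a^2 + 10.2604*a + 13.7808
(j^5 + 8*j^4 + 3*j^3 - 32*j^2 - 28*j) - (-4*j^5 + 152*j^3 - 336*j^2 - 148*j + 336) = 5*j^5 + 8*j^4 - 149*j^3 + 304*j^2 + 120*j - 336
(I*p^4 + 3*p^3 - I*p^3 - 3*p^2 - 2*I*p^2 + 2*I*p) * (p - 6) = I*p^5 + 3*p^4 - 7*I*p^4 - 21*p^3 + 4*I*p^3 + 18*p^2 + 14*I*p^2 - 12*I*p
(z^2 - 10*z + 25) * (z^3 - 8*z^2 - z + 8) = z^5 - 18*z^4 + 104*z^3 - 182*z^2 - 105*z + 200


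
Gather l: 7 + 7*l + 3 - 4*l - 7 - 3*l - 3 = 0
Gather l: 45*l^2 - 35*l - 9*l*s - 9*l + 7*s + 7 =45*l^2 + l*(-9*s - 44) + 7*s + 7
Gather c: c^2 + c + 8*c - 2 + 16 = c^2 + 9*c + 14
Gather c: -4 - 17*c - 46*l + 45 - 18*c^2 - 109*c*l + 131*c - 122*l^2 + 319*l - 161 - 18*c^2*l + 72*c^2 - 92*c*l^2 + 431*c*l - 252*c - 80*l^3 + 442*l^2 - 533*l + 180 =c^2*(54 - 18*l) + c*(-92*l^2 + 322*l - 138) - 80*l^3 + 320*l^2 - 260*l + 60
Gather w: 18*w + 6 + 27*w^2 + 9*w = 27*w^2 + 27*w + 6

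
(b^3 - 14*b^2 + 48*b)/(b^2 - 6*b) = b - 8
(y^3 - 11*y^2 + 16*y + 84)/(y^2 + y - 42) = (y^2 - 5*y - 14)/(y + 7)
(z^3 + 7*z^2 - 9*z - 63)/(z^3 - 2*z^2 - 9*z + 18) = (z + 7)/(z - 2)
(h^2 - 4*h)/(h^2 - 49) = h*(h - 4)/(h^2 - 49)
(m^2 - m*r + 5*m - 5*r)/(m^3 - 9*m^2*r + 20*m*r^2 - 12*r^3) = (m + 5)/(m^2 - 8*m*r + 12*r^2)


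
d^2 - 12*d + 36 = (d - 6)^2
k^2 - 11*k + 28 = (k - 7)*(k - 4)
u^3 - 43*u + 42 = (u - 6)*(u - 1)*(u + 7)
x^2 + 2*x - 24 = (x - 4)*(x + 6)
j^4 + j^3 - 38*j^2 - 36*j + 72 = (j - 6)*(j - 1)*(j + 2)*(j + 6)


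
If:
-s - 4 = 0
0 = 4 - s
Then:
No Solution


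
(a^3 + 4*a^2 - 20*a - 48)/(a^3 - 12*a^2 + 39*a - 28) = (a^2 + 8*a + 12)/(a^2 - 8*a + 7)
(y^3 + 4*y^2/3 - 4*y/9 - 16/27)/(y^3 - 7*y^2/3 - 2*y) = (9*y^2 + 6*y - 8)/(9*y*(y - 3))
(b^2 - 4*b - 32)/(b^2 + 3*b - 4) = (b - 8)/(b - 1)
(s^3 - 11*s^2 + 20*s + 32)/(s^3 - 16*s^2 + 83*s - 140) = (s^2 - 7*s - 8)/(s^2 - 12*s + 35)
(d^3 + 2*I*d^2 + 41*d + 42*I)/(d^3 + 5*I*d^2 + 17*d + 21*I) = (d - 6*I)/(d - 3*I)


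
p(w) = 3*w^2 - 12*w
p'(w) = 6*w - 12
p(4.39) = 5.14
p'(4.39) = 14.34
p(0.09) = -1.06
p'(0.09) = -11.46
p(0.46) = -4.89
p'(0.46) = -9.24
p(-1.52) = 25.17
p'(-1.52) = -21.12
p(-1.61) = 27.10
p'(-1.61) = -21.66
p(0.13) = -1.51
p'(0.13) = -11.22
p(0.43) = -4.61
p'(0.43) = -9.42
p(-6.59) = 209.36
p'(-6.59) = -51.54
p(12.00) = 288.00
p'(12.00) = 60.00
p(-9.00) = 351.00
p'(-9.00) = -66.00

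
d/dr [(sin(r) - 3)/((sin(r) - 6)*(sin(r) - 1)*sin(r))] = 2*(-sin(r)^3 + 8*sin(r)^2 - 21*sin(r) + 9)*cos(r)/((sin(r) - 6)^2*(sin(r) - 1)^2*sin(r)^2)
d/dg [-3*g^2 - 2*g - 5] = -6*g - 2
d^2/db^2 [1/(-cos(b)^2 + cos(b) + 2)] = (-4*sin(b)^4 + 11*sin(b)^2 - 7*cos(b)/4 + 3*cos(3*b)/4 - 1)/(sin(b)^2 + cos(b) + 1)^3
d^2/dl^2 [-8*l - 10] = 0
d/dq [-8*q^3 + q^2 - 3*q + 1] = -24*q^2 + 2*q - 3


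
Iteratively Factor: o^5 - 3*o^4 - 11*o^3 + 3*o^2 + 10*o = (o)*(o^4 - 3*o^3 - 11*o^2 + 3*o + 10) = o*(o - 1)*(o^3 - 2*o^2 - 13*o - 10) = o*(o - 5)*(o - 1)*(o^2 + 3*o + 2) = o*(o - 5)*(o - 1)*(o + 2)*(o + 1)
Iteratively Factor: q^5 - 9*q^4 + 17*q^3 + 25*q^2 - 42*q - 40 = (q - 4)*(q^4 - 5*q^3 - 3*q^2 + 13*q + 10) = (q - 5)*(q - 4)*(q^3 - 3*q - 2) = (q - 5)*(q - 4)*(q - 2)*(q^2 + 2*q + 1) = (q - 5)*(q - 4)*(q - 2)*(q + 1)*(q + 1)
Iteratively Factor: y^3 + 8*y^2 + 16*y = (y)*(y^2 + 8*y + 16) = y*(y + 4)*(y + 4)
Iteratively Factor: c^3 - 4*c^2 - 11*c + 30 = (c - 2)*(c^2 - 2*c - 15) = (c - 2)*(c + 3)*(c - 5)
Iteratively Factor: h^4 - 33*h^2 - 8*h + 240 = (h - 3)*(h^3 + 3*h^2 - 24*h - 80) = (h - 3)*(h + 4)*(h^2 - h - 20) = (h - 5)*(h - 3)*(h + 4)*(h + 4)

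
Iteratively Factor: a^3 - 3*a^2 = (a)*(a^2 - 3*a) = a^2*(a - 3)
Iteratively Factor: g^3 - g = (g - 1)*(g^2 + g) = g*(g - 1)*(g + 1)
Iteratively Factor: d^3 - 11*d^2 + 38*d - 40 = (d - 5)*(d^2 - 6*d + 8) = (d - 5)*(d - 4)*(d - 2)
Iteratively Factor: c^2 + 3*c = (c + 3)*(c)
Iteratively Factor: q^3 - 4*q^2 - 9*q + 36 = (q - 4)*(q^2 - 9) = (q - 4)*(q - 3)*(q + 3)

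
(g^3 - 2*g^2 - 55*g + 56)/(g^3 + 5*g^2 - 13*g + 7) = (g - 8)/(g - 1)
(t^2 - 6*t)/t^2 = (t - 6)/t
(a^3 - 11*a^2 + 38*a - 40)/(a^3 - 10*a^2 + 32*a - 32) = (a - 5)/(a - 4)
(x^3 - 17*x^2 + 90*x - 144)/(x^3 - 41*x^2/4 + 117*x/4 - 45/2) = 4*(x - 8)/(4*x - 5)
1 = 1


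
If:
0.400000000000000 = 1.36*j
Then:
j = 0.29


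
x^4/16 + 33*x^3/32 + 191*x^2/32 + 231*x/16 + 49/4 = (x/4 + 1/2)*(x/4 + 1)*(x + 7/2)*(x + 7)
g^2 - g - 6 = (g - 3)*(g + 2)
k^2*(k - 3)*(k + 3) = k^4 - 9*k^2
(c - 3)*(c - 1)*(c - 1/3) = c^3 - 13*c^2/3 + 13*c/3 - 1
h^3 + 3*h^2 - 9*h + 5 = (h - 1)^2*(h + 5)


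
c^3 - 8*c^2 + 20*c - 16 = (c - 4)*(c - 2)^2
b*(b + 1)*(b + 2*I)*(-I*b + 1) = -I*b^4 + 3*b^3 - I*b^3 + 3*b^2 + 2*I*b^2 + 2*I*b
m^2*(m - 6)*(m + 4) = m^4 - 2*m^3 - 24*m^2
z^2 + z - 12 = (z - 3)*(z + 4)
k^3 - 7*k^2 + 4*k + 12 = (k - 6)*(k - 2)*(k + 1)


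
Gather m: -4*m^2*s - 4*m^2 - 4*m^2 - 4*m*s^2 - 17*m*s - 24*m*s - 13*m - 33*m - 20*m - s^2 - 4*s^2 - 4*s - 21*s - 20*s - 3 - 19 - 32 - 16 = m^2*(-4*s - 8) + m*(-4*s^2 - 41*s - 66) - 5*s^2 - 45*s - 70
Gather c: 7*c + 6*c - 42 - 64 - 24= 13*c - 130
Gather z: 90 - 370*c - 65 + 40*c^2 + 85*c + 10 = 40*c^2 - 285*c + 35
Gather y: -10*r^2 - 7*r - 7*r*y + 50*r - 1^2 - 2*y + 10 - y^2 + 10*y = -10*r^2 + 43*r - y^2 + y*(8 - 7*r) + 9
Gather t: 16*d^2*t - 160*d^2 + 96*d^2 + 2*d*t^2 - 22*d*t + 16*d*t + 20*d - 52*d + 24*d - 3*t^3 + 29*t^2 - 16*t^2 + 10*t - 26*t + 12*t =-64*d^2 - 8*d - 3*t^3 + t^2*(2*d + 13) + t*(16*d^2 - 6*d - 4)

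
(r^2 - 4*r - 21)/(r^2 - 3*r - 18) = (r - 7)/(r - 6)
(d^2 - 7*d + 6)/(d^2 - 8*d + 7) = (d - 6)/(d - 7)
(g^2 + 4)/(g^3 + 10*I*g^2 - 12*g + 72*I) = (g + 2*I)/(g^2 + 12*I*g - 36)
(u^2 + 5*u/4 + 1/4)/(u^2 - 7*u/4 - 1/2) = (u + 1)/(u - 2)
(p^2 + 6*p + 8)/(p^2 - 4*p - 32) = (p + 2)/(p - 8)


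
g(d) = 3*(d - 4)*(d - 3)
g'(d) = 6*d - 21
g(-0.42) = 45.35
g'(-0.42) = -23.52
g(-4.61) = 196.57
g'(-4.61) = -48.66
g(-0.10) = 38.13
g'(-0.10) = -21.60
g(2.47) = 2.43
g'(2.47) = -6.18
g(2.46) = 2.49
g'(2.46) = -6.24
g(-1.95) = 88.36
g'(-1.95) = -32.70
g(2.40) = 2.88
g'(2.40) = -6.60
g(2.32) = 3.43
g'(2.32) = -7.08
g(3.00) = 0.00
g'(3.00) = -3.00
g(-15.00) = 1026.00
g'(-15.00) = -111.00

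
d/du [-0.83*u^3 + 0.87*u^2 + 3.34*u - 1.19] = -2.49*u^2 + 1.74*u + 3.34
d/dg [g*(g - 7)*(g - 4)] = 3*g^2 - 22*g + 28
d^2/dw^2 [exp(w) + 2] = exp(w)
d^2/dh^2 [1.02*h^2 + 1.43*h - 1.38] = 2.04000000000000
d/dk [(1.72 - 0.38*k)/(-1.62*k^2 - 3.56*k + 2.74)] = (-0.6156*k^2 + 5.5728*k + 5.082)/(2.6244*k^4 + 11.5344*k^3 + 3.796*k^2 - 19.5088*k + 7.5076)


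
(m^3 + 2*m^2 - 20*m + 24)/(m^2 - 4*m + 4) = m + 6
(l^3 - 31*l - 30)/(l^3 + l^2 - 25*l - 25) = (l - 6)/(l - 5)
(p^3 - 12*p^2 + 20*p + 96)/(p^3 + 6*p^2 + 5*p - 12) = (p^3 - 12*p^2 + 20*p + 96)/(p^3 + 6*p^2 + 5*p - 12)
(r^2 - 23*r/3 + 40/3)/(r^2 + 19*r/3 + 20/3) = (3*r^2 - 23*r + 40)/(3*r^2 + 19*r + 20)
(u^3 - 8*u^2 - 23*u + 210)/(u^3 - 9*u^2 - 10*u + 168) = (u + 5)/(u + 4)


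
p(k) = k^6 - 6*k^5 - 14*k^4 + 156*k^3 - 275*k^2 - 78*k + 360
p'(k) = 6*k^5 - 30*k^4 - 56*k^3 + 468*k^2 - 550*k - 78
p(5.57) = 2570.84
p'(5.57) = 4992.77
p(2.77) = -1.47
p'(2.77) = 11.47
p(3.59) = -8.95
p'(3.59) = -17.13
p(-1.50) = -682.17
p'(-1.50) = 1791.56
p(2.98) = -0.01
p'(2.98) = 1.26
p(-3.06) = -5242.87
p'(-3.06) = 3351.65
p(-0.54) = 296.48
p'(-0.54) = 361.46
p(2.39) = -5.85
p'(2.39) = 5.30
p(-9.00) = 658944.00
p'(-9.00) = -467520.00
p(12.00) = 1432080.00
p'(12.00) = 834858.00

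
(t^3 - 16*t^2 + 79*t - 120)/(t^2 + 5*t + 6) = (t^3 - 16*t^2 + 79*t - 120)/(t^2 + 5*t + 6)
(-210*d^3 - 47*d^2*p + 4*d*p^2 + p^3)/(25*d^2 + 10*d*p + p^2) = (-42*d^2 - d*p + p^2)/(5*d + p)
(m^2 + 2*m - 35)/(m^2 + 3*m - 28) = (m - 5)/(m - 4)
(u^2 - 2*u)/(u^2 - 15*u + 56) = u*(u - 2)/(u^2 - 15*u + 56)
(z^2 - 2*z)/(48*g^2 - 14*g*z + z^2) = z*(z - 2)/(48*g^2 - 14*g*z + z^2)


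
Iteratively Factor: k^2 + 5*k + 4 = (k + 1)*(k + 4)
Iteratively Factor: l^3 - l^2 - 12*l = (l + 3)*(l^2 - 4*l) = l*(l + 3)*(l - 4)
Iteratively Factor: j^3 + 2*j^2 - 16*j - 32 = (j + 4)*(j^2 - 2*j - 8) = (j - 4)*(j + 4)*(j + 2)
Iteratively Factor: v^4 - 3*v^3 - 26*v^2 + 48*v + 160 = (v + 2)*(v^3 - 5*v^2 - 16*v + 80) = (v - 5)*(v + 2)*(v^2 - 16) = (v - 5)*(v + 2)*(v + 4)*(v - 4)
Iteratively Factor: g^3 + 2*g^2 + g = (g)*(g^2 + 2*g + 1) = g*(g + 1)*(g + 1)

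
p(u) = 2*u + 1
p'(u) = 2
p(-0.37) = 0.26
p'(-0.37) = 2.00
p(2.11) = 5.22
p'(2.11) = 2.00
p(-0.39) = 0.22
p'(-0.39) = 2.00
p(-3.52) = -6.04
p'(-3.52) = 2.00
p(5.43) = 11.86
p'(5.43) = 2.00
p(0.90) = 2.80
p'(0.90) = 2.00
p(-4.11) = -7.22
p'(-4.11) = 2.00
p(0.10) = 1.20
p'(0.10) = 2.00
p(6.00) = 13.00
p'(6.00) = 2.00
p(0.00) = 1.00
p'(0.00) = 2.00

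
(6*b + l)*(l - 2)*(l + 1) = 6*b*l^2 - 6*b*l - 12*b + l^3 - l^2 - 2*l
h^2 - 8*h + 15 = (h - 5)*(h - 3)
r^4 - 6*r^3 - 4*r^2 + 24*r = r*(r - 6)*(r - 2)*(r + 2)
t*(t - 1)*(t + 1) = t^3 - t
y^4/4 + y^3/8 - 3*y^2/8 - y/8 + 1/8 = (y/4 + 1/4)*(y - 1)*(y - 1/2)*(y + 1)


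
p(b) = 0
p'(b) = 0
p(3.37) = 0.00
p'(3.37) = 0.00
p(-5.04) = 0.00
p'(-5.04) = 0.00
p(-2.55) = 0.00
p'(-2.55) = 0.00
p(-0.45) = 0.00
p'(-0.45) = 0.00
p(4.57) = 0.00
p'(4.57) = 0.00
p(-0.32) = 0.00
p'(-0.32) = 0.00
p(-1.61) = 0.00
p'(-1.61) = 0.00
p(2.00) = 0.00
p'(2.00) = 0.00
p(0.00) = 0.00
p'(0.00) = 0.00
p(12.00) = 0.00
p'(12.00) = 0.00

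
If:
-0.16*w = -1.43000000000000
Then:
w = 8.94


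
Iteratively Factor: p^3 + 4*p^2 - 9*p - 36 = (p - 3)*(p^2 + 7*p + 12) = (p - 3)*(p + 3)*(p + 4)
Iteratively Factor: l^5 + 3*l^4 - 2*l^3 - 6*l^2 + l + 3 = (l - 1)*(l^4 + 4*l^3 + 2*l^2 - 4*l - 3) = (l - 1)^2*(l^3 + 5*l^2 + 7*l + 3) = (l - 1)^2*(l + 1)*(l^2 + 4*l + 3) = (l - 1)^2*(l + 1)^2*(l + 3)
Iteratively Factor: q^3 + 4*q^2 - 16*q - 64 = (q - 4)*(q^2 + 8*q + 16) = (q - 4)*(q + 4)*(q + 4)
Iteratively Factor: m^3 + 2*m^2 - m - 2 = (m - 1)*(m^2 + 3*m + 2) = (m - 1)*(m + 1)*(m + 2)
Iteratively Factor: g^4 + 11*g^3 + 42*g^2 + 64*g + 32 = (g + 2)*(g^3 + 9*g^2 + 24*g + 16) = (g + 2)*(g + 4)*(g^2 + 5*g + 4) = (g + 2)*(g + 4)^2*(g + 1)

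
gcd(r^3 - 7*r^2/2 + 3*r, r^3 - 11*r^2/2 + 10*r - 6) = r^2 - 7*r/2 + 3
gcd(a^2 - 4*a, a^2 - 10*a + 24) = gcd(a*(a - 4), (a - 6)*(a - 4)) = a - 4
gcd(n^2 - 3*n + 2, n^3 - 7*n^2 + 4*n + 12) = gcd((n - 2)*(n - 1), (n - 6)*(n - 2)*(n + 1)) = n - 2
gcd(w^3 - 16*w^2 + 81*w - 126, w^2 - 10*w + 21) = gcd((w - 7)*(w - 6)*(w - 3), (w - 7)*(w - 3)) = w^2 - 10*w + 21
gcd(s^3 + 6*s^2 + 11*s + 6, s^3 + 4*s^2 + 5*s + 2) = s^2 + 3*s + 2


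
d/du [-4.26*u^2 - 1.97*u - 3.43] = -8.52*u - 1.97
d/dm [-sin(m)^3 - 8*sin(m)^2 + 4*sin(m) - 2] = (-3*sin(m)^2 - 16*sin(m) + 4)*cos(m)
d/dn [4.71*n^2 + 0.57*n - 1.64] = 9.42*n + 0.57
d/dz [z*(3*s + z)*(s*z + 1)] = 6*s^2*z + 3*s*z^2 + 3*s + 2*z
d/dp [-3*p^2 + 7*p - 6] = 7 - 6*p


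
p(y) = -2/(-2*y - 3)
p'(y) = -4/(-2*y - 3)^2 = -4/(2*y + 3)^2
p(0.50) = 0.50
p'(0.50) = -0.25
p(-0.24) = 0.79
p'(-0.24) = -0.63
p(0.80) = 0.43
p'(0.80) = -0.19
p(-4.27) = -0.36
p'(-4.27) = -0.13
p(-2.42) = -1.09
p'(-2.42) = -1.18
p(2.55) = 0.25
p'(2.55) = -0.06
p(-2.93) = -0.70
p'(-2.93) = -0.49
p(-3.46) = -0.51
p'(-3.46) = -0.26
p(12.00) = 0.07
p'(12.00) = -0.00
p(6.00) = 0.13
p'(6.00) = -0.02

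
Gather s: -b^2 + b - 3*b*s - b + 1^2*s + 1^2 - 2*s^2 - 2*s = -b^2 - 2*s^2 + s*(-3*b - 1) + 1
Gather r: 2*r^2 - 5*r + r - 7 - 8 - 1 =2*r^2 - 4*r - 16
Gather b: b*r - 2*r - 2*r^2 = b*r - 2*r^2 - 2*r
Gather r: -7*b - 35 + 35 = -7*b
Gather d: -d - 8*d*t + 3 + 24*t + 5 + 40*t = d*(-8*t - 1) + 64*t + 8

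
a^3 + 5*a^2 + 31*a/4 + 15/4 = (a + 1)*(a + 3/2)*(a + 5/2)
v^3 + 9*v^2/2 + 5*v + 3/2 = (v + 1/2)*(v + 1)*(v + 3)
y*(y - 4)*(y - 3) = y^3 - 7*y^2 + 12*y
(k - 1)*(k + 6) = k^2 + 5*k - 6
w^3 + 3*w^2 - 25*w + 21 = (w - 3)*(w - 1)*(w + 7)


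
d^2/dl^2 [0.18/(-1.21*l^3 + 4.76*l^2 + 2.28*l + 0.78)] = ((1.3068*l - 1.7136)*(-1.21*l^3 + 4.76*l^2 + 2.28*l + 0.78) + 0.18*(-7.26*l^2 + 19.04*l + 4.56)*(-3.63*l^2 + 9.52*l + 2.28))/(-1.21*l^3 + 4.76*l^2 + 2.28*l + 0.78)^3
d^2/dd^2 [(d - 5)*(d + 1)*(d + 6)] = 6*d + 4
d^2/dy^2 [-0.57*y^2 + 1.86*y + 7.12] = -1.14000000000000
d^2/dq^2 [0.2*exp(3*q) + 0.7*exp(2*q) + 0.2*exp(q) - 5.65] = (1.8*exp(2*q) + 2.8*exp(q) + 0.2)*exp(q)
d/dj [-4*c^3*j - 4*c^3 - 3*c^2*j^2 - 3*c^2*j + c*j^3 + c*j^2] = c*(-4*c^2 - 6*c*j - 3*c + 3*j^2 + 2*j)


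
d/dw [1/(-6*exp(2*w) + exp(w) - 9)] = (12*exp(w) - 1)*exp(w)/(6*exp(2*w) - exp(w) + 9)^2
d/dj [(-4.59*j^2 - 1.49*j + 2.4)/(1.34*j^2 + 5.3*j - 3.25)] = (-22.3304*j^2 + 23.403*j - 7.8775)/(1.7956*j^4 + 14.204*j^3 + 19.38*j^2 - 34.45*j + 10.5625)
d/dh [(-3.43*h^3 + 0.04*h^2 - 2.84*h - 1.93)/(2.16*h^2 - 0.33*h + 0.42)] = (-7.4088*h^4 + 2.2638*h^3 + 1.7994*h^2 + 8.3712*h - 1.8297)/(4.6656*h^4 - 1.4256*h^3 + 1.9233*h^2 - 0.2772*h + 0.1764)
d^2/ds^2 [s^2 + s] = 2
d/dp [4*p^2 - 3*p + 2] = 8*p - 3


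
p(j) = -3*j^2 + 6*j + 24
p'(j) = 6 - 6*j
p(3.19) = 12.61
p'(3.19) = -13.14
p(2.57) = 19.61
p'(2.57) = -9.42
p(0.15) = 24.83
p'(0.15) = 5.10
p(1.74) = 25.36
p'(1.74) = -4.44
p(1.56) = 26.06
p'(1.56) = -3.36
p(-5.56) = -102.10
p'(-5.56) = 39.36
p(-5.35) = -93.97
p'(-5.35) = 38.10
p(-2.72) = -14.52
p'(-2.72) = 22.32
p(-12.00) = -480.00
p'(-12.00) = 78.00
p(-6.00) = -120.00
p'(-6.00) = 42.00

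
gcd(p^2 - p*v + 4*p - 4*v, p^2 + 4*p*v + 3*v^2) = 1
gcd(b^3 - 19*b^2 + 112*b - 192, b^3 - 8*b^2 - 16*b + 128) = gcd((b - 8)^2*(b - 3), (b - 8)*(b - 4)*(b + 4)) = b - 8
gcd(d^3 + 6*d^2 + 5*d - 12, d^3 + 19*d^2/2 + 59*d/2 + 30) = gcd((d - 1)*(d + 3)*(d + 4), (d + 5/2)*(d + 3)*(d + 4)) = d^2 + 7*d + 12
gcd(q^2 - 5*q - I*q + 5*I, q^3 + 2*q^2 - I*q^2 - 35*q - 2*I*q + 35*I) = q^2 + q*(-5 - I) + 5*I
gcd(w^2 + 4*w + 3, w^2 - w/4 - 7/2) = 1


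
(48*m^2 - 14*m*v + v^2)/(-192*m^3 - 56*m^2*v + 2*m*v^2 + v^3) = (-6*m + v)/(24*m^2 + 10*m*v + v^2)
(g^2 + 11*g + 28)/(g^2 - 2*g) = (g^2 + 11*g + 28)/(g*(g - 2))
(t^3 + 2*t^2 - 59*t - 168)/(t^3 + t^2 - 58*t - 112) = (t + 3)/(t + 2)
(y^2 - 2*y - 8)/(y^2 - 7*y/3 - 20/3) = 3*(y + 2)/(3*y + 5)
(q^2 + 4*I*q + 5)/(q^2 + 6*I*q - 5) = (q - I)/(q + I)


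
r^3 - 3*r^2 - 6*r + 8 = (r - 4)*(r - 1)*(r + 2)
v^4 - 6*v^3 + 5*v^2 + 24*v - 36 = (v - 3)^2*(v - 2)*(v + 2)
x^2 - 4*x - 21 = (x - 7)*(x + 3)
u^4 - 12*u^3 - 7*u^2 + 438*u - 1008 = (u - 8)*(u - 7)*(u - 3)*(u + 6)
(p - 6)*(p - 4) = p^2 - 10*p + 24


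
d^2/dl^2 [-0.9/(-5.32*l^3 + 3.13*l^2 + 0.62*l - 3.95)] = ((5.634 - 28.728*l)*(5.32*l^3 - 3.13*l^2 - 0.62*l + 3.95) + 0.9*(-31.92*l^2 + 12.52*l + 1.24)*(-15.96*l^2 + 6.26*l + 0.62))/(5.32*l^3 - 3.13*l^2 - 0.62*l + 3.95)^3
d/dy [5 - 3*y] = -3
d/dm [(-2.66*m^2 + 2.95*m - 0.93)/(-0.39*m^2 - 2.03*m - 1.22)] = (6.5503*m^2 + 5.765*m - 5.4869)/(0.1521*m^4 + 1.5834*m^3 + 5.0725*m^2 + 4.9532*m + 1.4884)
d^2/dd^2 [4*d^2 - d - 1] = 8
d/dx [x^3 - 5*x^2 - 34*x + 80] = 3*x^2 - 10*x - 34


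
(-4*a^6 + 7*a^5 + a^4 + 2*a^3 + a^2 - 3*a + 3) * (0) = 0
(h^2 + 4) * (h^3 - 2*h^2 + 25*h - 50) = h^5 - 2*h^4 + 29*h^3 - 58*h^2 + 100*h - 200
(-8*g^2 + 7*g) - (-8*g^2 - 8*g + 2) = 15*g - 2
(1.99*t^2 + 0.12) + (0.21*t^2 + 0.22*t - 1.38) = 2.2*t^2 + 0.22*t - 1.26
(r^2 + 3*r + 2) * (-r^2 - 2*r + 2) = -r^4 - 5*r^3 - 6*r^2 + 2*r + 4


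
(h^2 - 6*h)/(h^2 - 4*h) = (h - 6)/(h - 4)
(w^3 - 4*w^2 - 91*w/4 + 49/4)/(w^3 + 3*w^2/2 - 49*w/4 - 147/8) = 2*(2*w^2 - 15*w + 7)/(4*w^2 - 8*w - 21)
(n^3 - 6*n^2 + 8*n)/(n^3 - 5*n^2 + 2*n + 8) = n/(n + 1)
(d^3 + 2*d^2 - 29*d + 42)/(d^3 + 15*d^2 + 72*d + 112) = (d^2 - 5*d + 6)/(d^2 + 8*d + 16)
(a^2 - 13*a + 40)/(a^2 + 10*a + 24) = (a^2 - 13*a + 40)/(a^2 + 10*a + 24)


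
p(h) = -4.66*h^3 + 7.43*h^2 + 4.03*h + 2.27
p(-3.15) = 208.95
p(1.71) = 7.59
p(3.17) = -58.74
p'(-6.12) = -610.53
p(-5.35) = 906.96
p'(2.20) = -30.94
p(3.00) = -44.59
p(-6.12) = 1324.06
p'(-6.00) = -588.41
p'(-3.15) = -181.50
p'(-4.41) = -333.39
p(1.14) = 9.62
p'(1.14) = 2.80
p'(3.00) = -77.21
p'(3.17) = -89.35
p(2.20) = -2.52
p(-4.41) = 528.67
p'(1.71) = -11.44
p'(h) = -13.98*h^2 + 14.86*h + 4.03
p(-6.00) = 1252.13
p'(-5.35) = -475.61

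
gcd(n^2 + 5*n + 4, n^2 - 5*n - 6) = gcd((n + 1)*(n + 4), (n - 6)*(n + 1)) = n + 1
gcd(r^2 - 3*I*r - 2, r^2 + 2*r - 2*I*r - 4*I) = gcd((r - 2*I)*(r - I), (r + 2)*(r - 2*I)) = r - 2*I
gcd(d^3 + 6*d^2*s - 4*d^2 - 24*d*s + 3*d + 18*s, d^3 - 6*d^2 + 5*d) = d - 1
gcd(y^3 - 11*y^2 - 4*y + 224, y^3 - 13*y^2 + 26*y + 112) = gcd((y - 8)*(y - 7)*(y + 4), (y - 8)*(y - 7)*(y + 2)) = y^2 - 15*y + 56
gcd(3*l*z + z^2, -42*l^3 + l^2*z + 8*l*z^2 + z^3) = 3*l + z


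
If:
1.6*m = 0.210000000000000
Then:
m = 0.13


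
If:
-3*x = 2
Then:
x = -2/3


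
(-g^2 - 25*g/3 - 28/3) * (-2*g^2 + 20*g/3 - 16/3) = 2*g^4 + 10*g^3 - 284*g^2/9 - 160*g/9 + 448/9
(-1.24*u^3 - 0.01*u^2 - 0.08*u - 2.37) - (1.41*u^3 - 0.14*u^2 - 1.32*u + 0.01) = -2.65*u^3 + 0.13*u^2 + 1.24*u - 2.38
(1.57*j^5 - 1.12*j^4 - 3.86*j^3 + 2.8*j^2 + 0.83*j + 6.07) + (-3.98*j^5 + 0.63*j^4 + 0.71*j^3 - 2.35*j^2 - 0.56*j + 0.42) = -2.41*j^5 - 0.49*j^4 - 3.15*j^3 + 0.45*j^2 + 0.27*j + 6.49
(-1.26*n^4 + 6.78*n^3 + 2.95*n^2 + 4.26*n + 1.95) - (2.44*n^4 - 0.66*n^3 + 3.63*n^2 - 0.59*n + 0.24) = -3.7*n^4 + 7.44*n^3 - 0.68*n^2 + 4.85*n + 1.71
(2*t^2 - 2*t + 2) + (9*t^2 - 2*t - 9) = 11*t^2 - 4*t - 7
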